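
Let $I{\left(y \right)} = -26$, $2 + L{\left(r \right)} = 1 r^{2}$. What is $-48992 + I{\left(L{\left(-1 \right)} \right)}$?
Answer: $-49018$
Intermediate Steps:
$L{\left(r \right)} = -2 + r^{2}$ ($L{\left(r \right)} = -2 + 1 r^{2} = -2 + r^{2}$)
$-48992 + I{\left(L{\left(-1 \right)} \right)} = -48992 - 26 = -49018$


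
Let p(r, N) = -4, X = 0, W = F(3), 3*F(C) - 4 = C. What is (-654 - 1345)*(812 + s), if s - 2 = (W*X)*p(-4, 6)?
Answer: -1627186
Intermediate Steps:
F(C) = 4/3 + C/3
W = 7/3 (W = 4/3 + (⅓)*3 = 4/3 + 1 = 7/3 ≈ 2.3333)
s = 2 (s = 2 + ((7/3)*0)*(-4) = 2 + 0*(-4) = 2 + 0 = 2)
(-654 - 1345)*(812 + s) = (-654 - 1345)*(812 + 2) = -1999*814 = -1627186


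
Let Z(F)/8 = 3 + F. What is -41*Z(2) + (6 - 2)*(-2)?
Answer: -1648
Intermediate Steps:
Z(F) = 24 + 8*F (Z(F) = 8*(3 + F) = 24 + 8*F)
-41*Z(2) + (6 - 2)*(-2) = -41*(24 + 8*2) + (6 - 2)*(-2) = -41*(24 + 16) + 4*(-2) = -41*40 - 8 = -1640 - 8 = -1648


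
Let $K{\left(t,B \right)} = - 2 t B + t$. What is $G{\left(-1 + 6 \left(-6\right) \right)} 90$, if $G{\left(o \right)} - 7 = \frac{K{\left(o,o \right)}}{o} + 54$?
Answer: $12240$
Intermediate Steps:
$K{\left(t,B \right)} = t - 2 B t$ ($K{\left(t,B \right)} = - 2 B t + t = t - 2 B t$)
$G{\left(o \right)} = 62 - 2 o$ ($G{\left(o \right)} = 7 + \left(\frac{o \left(1 - 2 o\right)}{o} + 54\right) = 7 + \left(\left(1 - 2 o\right) + 54\right) = 7 - \left(-55 + 2 o\right) = 62 - 2 o$)
$G{\left(-1 + 6 \left(-6\right) \right)} 90 = \left(62 - 2 \left(-1 + 6 \left(-6\right)\right)\right) 90 = \left(62 - 2 \left(-1 - 36\right)\right) 90 = \left(62 - -74\right) 90 = \left(62 + 74\right) 90 = 136 \cdot 90 = 12240$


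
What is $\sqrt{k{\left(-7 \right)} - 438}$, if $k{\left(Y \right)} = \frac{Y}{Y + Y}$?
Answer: $\frac{5 i \sqrt{70}}{2} \approx 20.917 i$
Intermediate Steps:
$k{\left(Y \right)} = \frac{1}{2}$ ($k{\left(Y \right)} = \frac{Y}{2 Y} = Y \frac{1}{2 Y} = \frac{1}{2}$)
$\sqrt{k{\left(-7 \right)} - 438} = \sqrt{\frac{1}{2} - 438} = \sqrt{- \frac{875}{2}} = \frac{5 i \sqrt{70}}{2}$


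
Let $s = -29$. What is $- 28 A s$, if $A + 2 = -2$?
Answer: $-3248$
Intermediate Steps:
$A = -4$ ($A = -2 - 2 = -4$)
$- 28 A s = \left(-28\right) \left(-4\right) \left(-29\right) = 112 \left(-29\right) = -3248$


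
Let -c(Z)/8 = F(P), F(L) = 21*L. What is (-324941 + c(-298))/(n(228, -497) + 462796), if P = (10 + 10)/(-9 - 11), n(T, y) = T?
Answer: -324773/463024 ≈ -0.70142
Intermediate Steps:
P = -1 (P = 20/(-20) = 20*(-1/20) = -1)
c(Z) = 168 (c(Z) = -168*(-1) = -8*(-21) = 168)
(-324941 + c(-298))/(n(228, -497) + 462796) = (-324941 + 168)/(228 + 462796) = -324773/463024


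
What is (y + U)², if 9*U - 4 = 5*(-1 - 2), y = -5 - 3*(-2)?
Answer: 4/81 ≈ 0.049383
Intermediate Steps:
y = 1 (y = -5 + 6 = 1)
U = -11/9 (U = 4/9 + (5*(-1 - 2))/9 = 4/9 + (5*(-3))/9 = 4/9 + (⅑)*(-15) = 4/9 - 5/3 = -11/9 ≈ -1.2222)
(y + U)² = (1 - 11/9)² = (-2/9)² = 4/81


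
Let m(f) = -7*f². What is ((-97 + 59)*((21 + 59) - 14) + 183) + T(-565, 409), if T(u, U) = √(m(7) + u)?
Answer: -2325 + 2*I*√227 ≈ -2325.0 + 30.133*I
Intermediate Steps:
T(u, U) = √(-343 + u) (T(u, U) = √(-7*7² + u) = √(-7*49 + u) = √(-343 + u))
((-97 + 59)*((21 + 59) - 14) + 183) + T(-565, 409) = ((-97 + 59)*((21 + 59) - 14) + 183) + √(-343 - 565) = (-38*(80 - 14) + 183) + √(-908) = (-38*66 + 183) + 2*I*√227 = (-2508 + 183) + 2*I*√227 = -2325 + 2*I*√227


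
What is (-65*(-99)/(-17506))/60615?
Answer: -143/23580582 ≈ -6.0643e-6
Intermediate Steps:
(-65*(-99)/(-17506))/60615 = (6435*(-1/17506))*(1/60615) = -6435/17506*1/60615 = -143/23580582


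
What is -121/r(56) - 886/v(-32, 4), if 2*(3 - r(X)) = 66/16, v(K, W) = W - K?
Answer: -13831/90 ≈ -153.68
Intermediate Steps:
r(X) = 15/16 (r(X) = 3 - 33/16 = 15/16)
-121/r(56) - 886/v(-32, 4) = -121/15/16 - 886/(4 - 1*(-32)) = -121*16/15 - 886/(4 + 32) = -1936/15 - 886/36 = -1936/15 - 886*1/36 = -1936/15 - 443/18 = -13831/90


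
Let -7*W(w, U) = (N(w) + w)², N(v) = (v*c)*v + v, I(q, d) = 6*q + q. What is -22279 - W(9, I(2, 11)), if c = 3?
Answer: -87832/7 ≈ -12547.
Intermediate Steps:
I(q, d) = 7*q
N(v) = v + 3*v² (N(v) = (v*3)*v + v = (3*v)*v + v = 3*v² + v = v + 3*v²)
W(w, U) = -(w + w*(1 + 3*w))²/7 (W(w, U) = -(w*(1 + 3*w) + w)²/7 = -(w + w*(1 + 3*w))²/7)
-22279 - W(9, I(2, 11)) = -22279 - (-1)*9²*(2 + 3*9)²/7 = -22279 - (-1)*81*(2 + 27)²/7 = -22279 - (-1)*81*29²/7 = -22279 - (-1)*81*841/7 = -22279 - 1*(-68121/7) = -22279 + 68121/7 = -87832/7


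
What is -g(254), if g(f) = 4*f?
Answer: -1016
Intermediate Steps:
-g(254) = -4*254 = -1*1016 = -1016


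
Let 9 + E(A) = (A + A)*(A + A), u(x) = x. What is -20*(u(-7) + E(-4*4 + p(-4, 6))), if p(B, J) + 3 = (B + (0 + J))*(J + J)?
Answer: -1680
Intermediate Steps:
p(B, J) = -3 + 2*J*(B + J) (p(B, J) = -3 + (B + (0 + J))*(J + J) = -3 + (B + J)*(2*J) = -3 + 2*J*(B + J))
E(A) = -9 + 4*A**2 (E(A) = -9 + (A + A)*(A + A) = -9 + (2*A)*(2*A) = -9 + 4*A**2)
-20*(u(-7) + E(-4*4 + p(-4, 6))) = -20*(-7 + (-9 + 4*(-4*4 + (-3 + 2*6**2 + 2*(-4)*6))**2)) = -20*(-7 + (-9 + 4*(-16 + (-3 + 2*36 - 48))**2)) = -20*(-7 + (-9 + 4*(-16 + (-3 + 72 - 48))**2)) = -20*(-7 + (-9 + 4*(-16 + 21)**2)) = -20*(-7 + (-9 + 4*5**2)) = -20*(-7 + (-9 + 4*25)) = -20*(-7 + (-9 + 100)) = -20*(-7 + 91) = -20*84 = -1680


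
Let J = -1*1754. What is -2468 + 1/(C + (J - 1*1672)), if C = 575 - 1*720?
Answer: -8813229/3571 ≈ -2468.0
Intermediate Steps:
C = -145 (C = 575 - 720 = -145)
J = -1754
-2468 + 1/(C + (J - 1*1672)) = -2468 + 1/(-145 + (-1754 - 1*1672)) = -2468 + 1/(-145 + (-1754 - 1672)) = -2468 + 1/(-145 - 3426) = -2468 + 1/(-3571) = -2468 - 1/3571 = -8813229/3571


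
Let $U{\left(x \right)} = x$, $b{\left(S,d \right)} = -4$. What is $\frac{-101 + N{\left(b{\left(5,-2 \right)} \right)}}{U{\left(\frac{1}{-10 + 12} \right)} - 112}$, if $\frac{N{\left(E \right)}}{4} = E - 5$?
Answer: $\frac{274}{223} \approx 1.2287$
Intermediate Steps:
$N{\left(E \right)} = -20 + 4 E$ ($N{\left(E \right)} = 4 \left(E - 5\right) = 4 \left(-5 + E\right) = -20 + 4 E$)
$\frac{-101 + N{\left(b{\left(5,-2 \right)} \right)}}{U{\left(\frac{1}{-10 + 12} \right)} - 112} = \frac{-101 + \left(-20 + 4 \left(-4\right)\right)}{\frac{1}{-10 + 12} - 112} = \frac{-101 - 36}{\frac{1}{2} - 112} = - \frac{137}{- \frac{223}{2}} = \left(-137\right) \left(- \frac{2}{223}\right) = \frac{274}{223}$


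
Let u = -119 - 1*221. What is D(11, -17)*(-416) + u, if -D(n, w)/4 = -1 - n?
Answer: -20308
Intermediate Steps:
D(n, w) = 4 + 4*n (D(n, w) = -4*(-1 - n) = 4 + 4*n)
u = -340 (u = -119 - 221 = -340)
D(11, -17)*(-416) + u = (4 + 4*11)*(-416) - 340 = (4 + 44)*(-416) - 340 = 48*(-416) - 340 = -19968 - 340 = -20308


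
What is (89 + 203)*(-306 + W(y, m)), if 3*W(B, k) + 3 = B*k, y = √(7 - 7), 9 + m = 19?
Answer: -89644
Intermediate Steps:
m = 10 (m = -9 + 19 = 10)
y = 0 (y = √0 = 0)
W(B, k) = -1 + B*k/3 (W(B, k) = -1 + (B*k)/3 = -1 + B*k/3)
(89 + 203)*(-306 + W(y, m)) = (89 + 203)*(-306 + (-1 + (⅓)*0*10)) = 292*(-306 + (-1 + 0)) = 292*(-306 - 1) = 292*(-307) = -89644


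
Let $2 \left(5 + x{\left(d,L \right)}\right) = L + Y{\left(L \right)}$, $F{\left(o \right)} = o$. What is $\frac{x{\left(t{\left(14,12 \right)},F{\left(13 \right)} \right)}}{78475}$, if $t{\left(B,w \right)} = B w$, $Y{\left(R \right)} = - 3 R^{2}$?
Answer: $- \frac{252}{78475} \approx -0.0032112$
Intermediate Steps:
$x{\left(d,L \right)} = -5 + \frac{L}{2} - \frac{3 L^{2}}{2}$ ($x{\left(d,L \right)} = -5 + \frac{L - 3 L^{2}}{2} = -5 - \left(- \frac{L}{2} + \frac{3 L^{2}}{2}\right) = -5 + \frac{L}{2} - \frac{3 L^{2}}{2}$)
$\frac{x{\left(t{\left(14,12 \right)},F{\left(13 \right)} \right)}}{78475} = \frac{-5 + \frac{1}{2} \cdot 13 - \frac{3 \cdot 13^{2}}{2}}{78475} = \left(-5 + \frac{13}{2} - \frac{507}{2}\right) \frac{1}{78475} = \left(-252\right) \frac{1}{78475} = - \frac{252}{78475}$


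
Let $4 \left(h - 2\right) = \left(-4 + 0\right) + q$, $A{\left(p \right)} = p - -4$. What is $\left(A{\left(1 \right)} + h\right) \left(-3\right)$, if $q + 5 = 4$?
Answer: $- \frac{69}{4} \approx -17.25$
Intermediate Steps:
$A{\left(p \right)} = 4 + p$ ($A{\left(p \right)} = p + 4 = 4 + p$)
$q = -1$ ($q = -5 + 4 = -1$)
$h = \frac{3}{4}$ ($h = 2 + \frac{\left(-4 + 0\right) - 1}{4} = 2 + \frac{-4 - 1}{4} = 2 + \frac{1}{4} \left(-5\right) = 2 - \frac{5}{4} = \frac{3}{4} \approx 0.75$)
$\left(A{\left(1 \right)} + h\right) \left(-3\right) = \left(\left(4 + 1\right) + \frac{3}{4}\right) \left(-3\right) = \left(5 + \frac{3}{4}\right) \left(-3\right) = \frac{23}{4} \left(-3\right) = - \frac{69}{4}$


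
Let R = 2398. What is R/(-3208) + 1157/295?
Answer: 1502123/473180 ≈ 3.1745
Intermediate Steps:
R/(-3208) + 1157/295 = 2398/(-3208) + 1157/295 = 2398*(-1/3208) + 1157*(1/295) = -1199/1604 + 1157/295 = 1502123/473180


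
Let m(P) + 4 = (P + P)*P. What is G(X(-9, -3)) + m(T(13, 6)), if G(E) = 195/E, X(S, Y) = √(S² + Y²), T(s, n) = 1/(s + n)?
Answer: -1442/361 + 13*√10/2 ≈ 16.560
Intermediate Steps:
T(s, n) = 1/(n + s)
m(P) = -4 + 2*P² (m(P) = -4 + (P + P)*P = -4 + (2*P)*P = -4 + 2*P²)
G(X(-9, -3)) + m(T(13, 6)) = 195/(√((-9)² + (-3)²)) + (-4 + 2*(1/(6 + 13))²) = 195/(√(81 + 9)) + (-4 + 2*(1/19)²) = 195/(√90) + (-4 + 2*(1/19)²) = 195/((3*√10)) + (-4 + 2*(1/361)) = 195*(√10/30) + (-4 + 2/361) = 13*√10/2 - 1442/361 = -1442/361 + 13*√10/2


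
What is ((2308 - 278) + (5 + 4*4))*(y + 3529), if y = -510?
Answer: 6191969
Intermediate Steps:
((2308 - 278) + (5 + 4*4))*(y + 3529) = ((2308 - 278) + (5 + 4*4))*(-510 + 3529) = (2030 + (5 + 16))*3019 = (2030 + 21)*3019 = 2051*3019 = 6191969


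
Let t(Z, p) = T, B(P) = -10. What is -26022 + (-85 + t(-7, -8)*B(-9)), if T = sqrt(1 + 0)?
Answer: -26117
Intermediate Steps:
T = 1 (T = sqrt(1) = 1)
t(Z, p) = 1
-26022 + (-85 + t(-7, -8)*B(-9)) = -26022 + (-85 + 1*(-10)) = -26022 + (-85 - 10) = -26022 - 95 = -26117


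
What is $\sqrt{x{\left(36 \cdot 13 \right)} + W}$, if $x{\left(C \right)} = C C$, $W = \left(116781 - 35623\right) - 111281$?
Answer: $3 \sqrt{20989} \approx 434.63$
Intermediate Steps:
$W = -30123$ ($W = 81158 - 111281 = -30123$)
$x{\left(C \right)} = C^{2}$
$\sqrt{x{\left(36 \cdot 13 \right)} + W} = \sqrt{\left(36 \cdot 13\right)^{2} - 30123} = \sqrt{468^{2} - 30123} = \sqrt{219024 - 30123} = \sqrt{188901} = 3 \sqrt{20989}$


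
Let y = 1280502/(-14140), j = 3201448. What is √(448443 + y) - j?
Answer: -3201448 + 3*√2490094659570/7070 ≈ -3.2008e+6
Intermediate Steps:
y = -640251/7070 (y = 1280502*(-1/14140) = -640251/7070 ≈ -90.559)
√(448443 + y) - j = √(448443 - 640251/7070) - 1*3201448 = √(3169851759/7070) - 3201448 = 3*√2490094659570/7070 - 3201448 = -3201448 + 3*√2490094659570/7070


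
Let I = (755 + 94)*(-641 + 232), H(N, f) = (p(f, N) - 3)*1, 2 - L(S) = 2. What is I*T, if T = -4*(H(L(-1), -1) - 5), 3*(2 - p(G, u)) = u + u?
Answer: -8333784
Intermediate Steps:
p(G, u) = 2 - 2*u/3 (p(G, u) = 2 - (u + u)/3 = 2 - 2*u/3)
L(S) = 0 (L(S) = 2 - 1*2 = 2 - 2 = 0)
H(N, f) = -1 - 2*N/3 (H(N, f) = ((2 - 2*N/3) - 3)*1 = (-1 - 2*N/3)*1 = -1 - 2*N/3)
T = 24 (T = -4*((-1 - ⅔*0) - 5) = -4*((-1 + 0) - 5) = -4*(-1 - 5) = -4*(-6) = 24)
I = -347241 (I = 849*(-409) = -347241)
I*T = -347241*24 = -8333784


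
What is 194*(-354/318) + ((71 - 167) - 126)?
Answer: -23212/53 ≈ -437.96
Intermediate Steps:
194*(-354/318) + ((71 - 167) - 126) = 194*(-354*1/318) + (-96 - 126) = 194*(-59/53) - 222 = -11446/53 - 222 = -23212/53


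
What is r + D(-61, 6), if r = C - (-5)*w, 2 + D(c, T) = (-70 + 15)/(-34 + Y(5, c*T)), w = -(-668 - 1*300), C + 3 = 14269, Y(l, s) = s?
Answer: 1528331/80 ≈ 19104.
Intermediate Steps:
C = 14266 (C = -3 + 14269 = 14266)
w = 968 (w = -(-668 - 300) = -1*(-968) = 968)
D(c, T) = -2 - 55/(-34 + T*c) (D(c, T) = -2 + (-70 + 15)/(-34 + c*T) = -2 - 55/(-34 + T*c))
r = 19106 (r = 14266 - (-5)*968 = 14266 - 1*(-4840) = 14266 + 4840 = 19106)
r + D(-61, 6) = 19106 + (13 - 2*6*(-61))/(-34 + 6*(-61)) = 19106 + (13 + 732)/(-34 - 366) = 19106 + 745/(-400) = 19106 - 1/400*745 = 19106 - 149/80 = 1528331/80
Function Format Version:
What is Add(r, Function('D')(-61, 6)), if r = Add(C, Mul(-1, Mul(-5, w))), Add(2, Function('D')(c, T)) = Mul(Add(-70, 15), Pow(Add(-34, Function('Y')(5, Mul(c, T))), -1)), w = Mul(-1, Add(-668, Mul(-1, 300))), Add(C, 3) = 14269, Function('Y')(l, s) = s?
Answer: Rational(1528331, 80) ≈ 19104.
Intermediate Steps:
C = 14266 (C = Add(-3, 14269) = 14266)
w = 968 (w = Mul(-1, Add(-668, -300)) = Mul(-1, -968) = 968)
Function('D')(c, T) = Add(-2, Mul(-55, Pow(Add(-34, Mul(T, c)), -1))) (Function('D')(c, T) = Add(-2, Mul(Add(-70, 15), Pow(Add(-34, Mul(c, T)), -1))) = Add(-2, Mul(-55, Pow(Add(-34, Mul(T, c)), -1))))
r = 19106 (r = Add(14266, Mul(-1, Mul(-5, 968))) = Add(14266, Mul(-1, -4840)) = Add(14266, 4840) = 19106)
Add(r, Function('D')(-61, 6)) = Add(19106, Mul(Pow(Add(-34, Mul(6, -61)), -1), Add(13, Mul(-2, 6, -61)))) = Add(19106, Mul(Pow(Add(-34, -366), -1), Add(13, 732))) = Add(19106, Mul(Pow(-400, -1), 745)) = Add(19106, Mul(Rational(-1, 400), 745)) = Add(19106, Rational(-149, 80)) = Rational(1528331, 80)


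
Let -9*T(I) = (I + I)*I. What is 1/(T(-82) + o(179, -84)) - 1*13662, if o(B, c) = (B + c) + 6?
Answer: -171307827/12539 ≈ -13662.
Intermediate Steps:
o(B, c) = 6 + B + c
T(I) = -2*I²/9 (T(I) = -(I + I)*I/9 = -2*I*I/9 = -2*I²/9)
1/(T(-82) + o(179, -84)) - 1*13662 = 1/(-2/9*(-82)² + (6 + 179 - 84)) - 1*13662 = 1/(-2/9*6724 + 101) - 13662 = 1/(-13448/9 + 101) - 13662 = 1/(-12539/9) - 13662 = -9/12539 - 13662 = -171307827/12539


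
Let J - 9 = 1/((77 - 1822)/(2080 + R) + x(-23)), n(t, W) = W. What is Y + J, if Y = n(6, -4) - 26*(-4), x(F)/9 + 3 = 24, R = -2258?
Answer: 3857361/35387 ≈ 109.01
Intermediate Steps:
x(F) = 189 (x(F) = -27 + 9*24 = -27 + 216 = 189)
Y = 100 (Y = -4 - 26*(-4) = -4 + 104 = 100)
J = 318661/35387 (J = 9 + 1/((77 - 1822)/(2080 - 2258) + 189) = 9 + 1/(-1745/(-178) + 189) = 9 + 1/(-1745*(-1/178) + 189) = 9 + 1/(1745/178 + 189) = 9 + 1/(35387/178) = 9 + 178/35387 = 318661/35387 ≈ 9.0050)
Y + J = 100 + 318661/35387 = 3857361/35387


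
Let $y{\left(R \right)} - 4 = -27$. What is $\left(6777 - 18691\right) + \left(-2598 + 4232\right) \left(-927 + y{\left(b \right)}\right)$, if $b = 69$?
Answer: $-1564214$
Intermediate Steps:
$y{\left(R \right)} = -23$ ($y{\left(R \right)} = 4 - 27 = -23$)
$\left(6777 - 18691\right) + \left(-2598 + 4232\right) \left(-927 + y{\left(b \right)}\right) = \left(6777 - 18691\right) + \left(-2598 + 4232\right) \left(-927 - 23\right) = -11914 + 1634 \left(-950\right) = -11914 - 1552300 = -1564214$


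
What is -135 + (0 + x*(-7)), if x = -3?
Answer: -114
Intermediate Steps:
-135 + (0 + x*(-7)) = -135 + (0 - 3*(-7)) = -135 + (0 + 21) = -135 + 21 = -114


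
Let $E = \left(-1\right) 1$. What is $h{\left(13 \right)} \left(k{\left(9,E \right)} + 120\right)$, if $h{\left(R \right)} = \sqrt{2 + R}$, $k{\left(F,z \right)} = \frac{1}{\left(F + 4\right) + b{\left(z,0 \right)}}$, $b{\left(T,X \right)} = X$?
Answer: $\frac{1561 \sqrt{15}}{13} \approx 465.06$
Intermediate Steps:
$E = -1$
$k{\left(F,z \right)} = \frac{1}{4 + F}$ ($k{\left(F,z \right)} = \frac{1}{\left(F + 4\right) + 0} = \frac{1}{\left(4 + F\right) + 0} = \frac{1}{4 + F}$)
$h{\left(13 \right)} \left(k{\left(9,E \right)} + 120\right) = \sqrt{2 + 13} \left(\frac{1}{4 + 9} + 120\right) = \sqrt{15} \left(\frac{1}{13} + 120\right) = \sqrt{15} \cdot \frac{1561}{13} = \frac{1561 \sqrt{15}}{13}$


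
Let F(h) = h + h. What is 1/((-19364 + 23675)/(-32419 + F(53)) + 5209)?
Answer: 10771/56104702 ≈ 0.00019198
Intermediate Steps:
F(h) = 2*h
1/((-19364 + 23675)/(-32419 + F(53)) + 5209) = 1/((-19364 + 23675)/(-32419 + 2*53) + 5209) = 1/(4311/(-32419 + 106) + 5209) = 1/(4311/(-32313) + 5209) = 1/(4311*(-1/32313) + 5209) = 1/(-1437/10771 + 5209) = 1/(56104702/10771) = 10771/56104702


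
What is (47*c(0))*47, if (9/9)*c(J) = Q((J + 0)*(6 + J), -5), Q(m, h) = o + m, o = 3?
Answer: 6627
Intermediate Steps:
Q(m, h) = 3 + m
c(J) = 3 + J*(6 + J) (c(J) = 3 + (J + 0)*(6 + J) = 3 + J*(6 + J))
(47*c(0))*47 = (47*(3 + 0*(6 + 0)))*47 = (47*(3 + 0*6))*47 = (47*(3 + 0))*47 = (47*3)*47 = 141*47 = 6627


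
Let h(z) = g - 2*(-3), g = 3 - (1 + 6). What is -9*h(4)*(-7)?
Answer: 126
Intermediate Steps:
g = -4 (g = 3 - 1*7 = 3 - 7 = -4)
h(z) = 2 (h(z) = -4 - 2*(-3) = -4 + 6 = 2)
-9*h(4)*(-7) = -9*2*(-7) = -18*(-7) = 126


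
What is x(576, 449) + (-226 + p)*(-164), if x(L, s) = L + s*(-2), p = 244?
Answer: -3274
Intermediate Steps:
x(L, s) = L - 2*s
x(576, 449) + (-226 + p)*(-164) = (576 - 2*449) + (-226 + 244)*(-164) = (576 - 898) + 18*(-164) = -322 - 2952 = -3274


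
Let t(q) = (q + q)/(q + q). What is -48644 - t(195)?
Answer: -48645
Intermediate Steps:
t(q) = 1 (t(q) = (2*q)/((2*q)) = (2*q)*(1/(2*q)) = 1)
-48644 - t(195) = -48644 - 1*1 = -48644 - 1 = -48645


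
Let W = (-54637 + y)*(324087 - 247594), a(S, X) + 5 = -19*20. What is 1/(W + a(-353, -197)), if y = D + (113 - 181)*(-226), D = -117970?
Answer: -1/12027683212 ≈ -8.3141e-11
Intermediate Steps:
a(S, X) = -385 (a(S, X) = -5 - 19*20 = -5 - 380 = -385)
y = -102602 (y = -117970 + (113 - 181)*(-226) = -117970 - 68*(-226) = -117970 + 15368 = -102602)
W = -12027682827 (W = (-54637 - 102602)*(324087 - 247594) = -157239*76493 = -12027682827)
1/(W + a(-353, -197)) = 1/(-12027682827 - 385) = 1/(-12027683212) = -1/12027683212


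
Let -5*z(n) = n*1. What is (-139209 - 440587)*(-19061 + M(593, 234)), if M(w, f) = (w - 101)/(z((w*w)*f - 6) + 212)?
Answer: 11367122172668087/1028560 ≈ 1.1051e+10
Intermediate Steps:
z(n) = -n/5
M(w, f) = (-101 + w)/(1066/5 - f*w**2/5) (M(w, f) = (w - 101)/(-((w*w)*f - 6)/5 + 212) = (-101 + w)/(-(w**2*f - 6)/5 + 212) = (-101 + w)/(-(f*w**2 - 6)/5 + 212) = (-101 + w)/(-(-6 + f*w**2)/5 + 212) = (-101 + w)/((6/5 - f*w**2/5) + 212) = (-101 + w)/(1066/5 - f*w**2/5))
(-139209 - 440587)*(-19061 + M(593, 234)) = (-139209 - 440587)*(-19061 + 5*(101 - 1*593)/(-1066 + 234*593**2)) = -579796*(-19061 + 5*(101 - 593)/(-1066 + 234*351649)) = -579796*(-19061 + 5*(-492)/(-1066 + 82285866)) = -579796*(-19061 + 5*(-492)/82284800) = -579796*(-19061 + 5*(1/82284800)*(-492)) = -579796*(-19061 - 123/4114240) = -579796*(-78421528763/4114240) = 11367122172668087/1028560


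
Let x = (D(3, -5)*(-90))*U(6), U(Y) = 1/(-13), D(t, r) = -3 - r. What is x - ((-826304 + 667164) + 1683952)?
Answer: -19822376/13 ≈ -1.5248e+6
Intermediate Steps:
U(Y) = -1/13
x = 180/13 (x = ((-3 - 1*(-5))*(-90))*(-1/13) = ((-3 + 5)*(-90))*(-1/13) = (2*(-90))*(-1/13) = -180*(-1/13) = 180/13 ≈ 13.846)
x - ((-826304 + 667164) + 1683952) = 180/13 - ((-826304 + 667164) + 1683952) = 180/13 - (-159140 + 1683952) = 180/13 - 1*1524812 = 180/13 - 1524812 = -19822376/13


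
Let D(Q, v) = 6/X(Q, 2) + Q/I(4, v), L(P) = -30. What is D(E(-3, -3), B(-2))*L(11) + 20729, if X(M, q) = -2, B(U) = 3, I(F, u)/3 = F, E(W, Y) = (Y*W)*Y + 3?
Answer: 20879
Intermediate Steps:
E(W, Y) = 3 + W*Y² (E(W, Y) = (W*Y)*Y + 3 = W*Y² + 3 = 3 + W*Y²)
I(F, u) = 3*F
D(Q, v) = -3 + Q/12 (D(Q, v) = 6/(-2) + Q/((3*4)) = 6*(-½) + Q/12 = -3 + Q*(1/12) = -3 + Q/12)
D(E(-3, -3), B(-2))*L(11) + 20729 = (-3 + (3 - 3*(-3)²)/12)*(-30) + 20729 = (-3 + (3 - 3*9)/12)*(-30) + 20729 = (-3 + (3 - 27)/12)*(-30) + 20729 = (-3 + (1/12)*(-24))*(-30) + 20729 = (-3 - 2)*(-30) + 20729 = -5*(-30) + 20729 = 150 + 20729 = 20879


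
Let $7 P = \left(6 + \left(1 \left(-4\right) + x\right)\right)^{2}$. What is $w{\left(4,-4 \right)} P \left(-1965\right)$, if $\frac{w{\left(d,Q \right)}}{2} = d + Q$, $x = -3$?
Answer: $0$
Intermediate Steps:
$w{\left(d,Q \right)} = 2 Q + 2 d$ ($w{\left(d,Q \right)} = 2 \left(d + Q\right) = 2 \left(Q + d\right) = 2 Q + 2 d$)
$P = \frac{1}{7}$ ($P = \frac{\left(6 + \left(1 \left(-4\right) - 3\right)\right)^{2}}{7} = \frac{\left(6 - 7\right)^{2}}{7} = \frac{\left(-1\right)^{2}}{7} = \frac{1}{7} \cdot 1 = \frac{1}{7} \approx 0.14286$)
$w{\left(4,-4 \right)} P \left(-1965\right) = \left(2 \left(-4\right) + 2 \cdot 4\right) \frac{1}{7} \left(-1965\right) = \left(-8 + 8\right) \frac{1}{7} \left(-1965\right) = 0 \cdot \frac{1}{7} \left(-1965\right) = 0 \left(-1965\right) = 0$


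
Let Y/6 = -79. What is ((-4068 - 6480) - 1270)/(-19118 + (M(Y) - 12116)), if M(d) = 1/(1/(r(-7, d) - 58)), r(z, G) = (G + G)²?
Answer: -5909/433706 ≈ -0.013624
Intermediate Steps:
Y = -474 (Y = 6*(-79) = -474)
r(z, G) = 4*G² (r(z, G) = (2*G)² = 4*G²)
M(d) = -58 + 4*d² (M(d) = 1/(1/(4*d² - 58)) = 1/(1/(-58 + 4*d²)) = -58 + 4*d²)
((-4068 - 6480) - 1270)/(-19118 + (M(Y) - 12116)) = ((-4068 - 6480) - 1270)/(-19118 + ((-58 + 4*(-474)²) - 12116)) = (-10548 - 1270)/(-19118 + ((-58 + 4*224676) - 12116)) = -11818/(-19118 + ((-58 + 898704) - 12116)) = -11818/(-19118 + (898646 - 12116)) = -11818/(-19118 + 886530) = -11818/867412 = -11818*1/867412 = -5909/433706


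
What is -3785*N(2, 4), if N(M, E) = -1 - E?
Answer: 18925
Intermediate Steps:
-3785*N(2, 4) = -3785*(-1 - 1*4) = -3785*(-1 - 4) = -3785*(-5) = 18925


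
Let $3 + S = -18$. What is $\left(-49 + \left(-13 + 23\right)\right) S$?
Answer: $819$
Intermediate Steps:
$S = -21$ ($S = -3 - 18 = -21$)
$\left(-49 + \left(-13 + 23\right)\right) S = \left(-49 + \left(-13 + 23\right)\right) \left(-21\right) = \left(-49 + 10\right) \left(-21\right) = \left(-39\right) \left(-21\right) = 819$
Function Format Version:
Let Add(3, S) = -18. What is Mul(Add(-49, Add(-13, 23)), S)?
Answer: 819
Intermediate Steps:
S = -21 (S = Add(-3, -18) = -21)
Mul(Add(-49, Add(-13, 23)), S) = Mul(Add(-49, Add(-13, 23)), -21) = Mul(Add(-49, 10), -21) = Mul(-39, -21) = 819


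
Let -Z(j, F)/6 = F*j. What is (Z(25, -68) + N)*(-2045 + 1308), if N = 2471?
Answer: -9338527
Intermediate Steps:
Z(j, F) = -6*F*j
(Z(25, -68) + N)*(-2045 + 1308) = (-6*(-68)*25 + 2471)*(-2045 + 1308) = (10200 + 2471)*(-737) = 12671*(-737) = -9338527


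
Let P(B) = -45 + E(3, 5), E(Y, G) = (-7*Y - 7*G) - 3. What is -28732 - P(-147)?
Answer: -28628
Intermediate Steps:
E(Y, G) = -3 - 7*G - 7*Y (E(Y, G) = (-7*G - 7*Y) - 3 = -3 - 7*G - 7*Y)
P(B) = -104 (P(B) = -45 + (-3 - 7*5 - 7*3) = -45 + (-3 - 35 - 21) = -45 - 59 = -104)
-28732 - P(-147) = -28732 - 1*(-104) = -28732 + 104 = -28628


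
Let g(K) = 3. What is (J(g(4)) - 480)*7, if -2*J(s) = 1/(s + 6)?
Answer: -60487/18 ≈ -3360.4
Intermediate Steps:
J(s) = -1/(2*(6 + s)) (J(s) = -1/(2*(s + 6)) = -1/(2*(6 + s)))
(J(g(4)) - 480)*7 = (-1/(12 + 2*3) - 480)*7 = (-1/(12 + 6) - 480)*7 = (-1/18 - 480)*7 = -8641/18*7 = -60487/18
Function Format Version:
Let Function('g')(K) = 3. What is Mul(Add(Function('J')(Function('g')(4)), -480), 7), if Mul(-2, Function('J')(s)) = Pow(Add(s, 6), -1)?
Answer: Rational(-60487, 18) ≈ -3360.4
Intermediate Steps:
Function('J')(s) = Mul(Rational(-1, 2), Pow(Add(6, s), -1)) (Function('J')(s) = Mul(Rational(-1, 2), Pow(Add(s, 6), -1)) = Mul(Rational(-1, 2), Pow(Add(6, s), -1)))
Mul(Add(Function('J')(Function('g')(4)), -480), 7) = Mul(Add(Mul(-1, Pow(Add(12, Mul(2, 3)), -1)), -480), 7) = Mul(Add(Mul(-1, Pow(Add(12, 6), -1)), -480), 7) = Mul(Add(Mul(-1, Pow(18, -1)), -480), 7) = Mul(Add(Mul(-1, Rational(1, 18)), -480), 7) = Mul(Add(Rational(-1, 18), -480), 7) = Mul(Rational(-8641, 18), 7) = Rational(-60487, 18)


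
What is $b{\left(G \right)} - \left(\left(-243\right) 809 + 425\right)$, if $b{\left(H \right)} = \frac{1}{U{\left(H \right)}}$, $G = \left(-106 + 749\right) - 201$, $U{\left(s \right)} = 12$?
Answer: $\frac{2353945}{12} \approx 1.9616 \cdot 10^{5}$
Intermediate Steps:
$G = 442$ ($G = 643 - 201 = 442$)
$b{\left(H \right)} = \frac{1}{12}$
$b{\left(G \right)} - \left(\left(-243\right) 809 + 425\right) = \frac{1}{12} - \left(\left(-243\right) 809 + 425\right) = \frac{1}{12} - \left(-196587 + 425\right) = \frac{1}{12} - -196162 = \frac{1}{12} + 196162 = \frac{2353945}{12}$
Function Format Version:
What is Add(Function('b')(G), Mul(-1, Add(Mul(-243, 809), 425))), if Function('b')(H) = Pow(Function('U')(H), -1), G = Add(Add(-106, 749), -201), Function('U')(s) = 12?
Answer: Rational(2353945, 12) ≈ 1.9616e+5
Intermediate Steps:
G = 442 (G = Add(643, -201) = 442)
Function('b')(H) = Rational(1, 12) (Function('b')(H) = Pow(12, -1) = Rational(1, 12))
Add(Function('b')(G), Mul(-1, Add(Mul(-243, 809), 425))) = Add(Rational(1, 12), Mul(-1, Add(Mul(-243, 809), 425))) = Add(Rational(1, 12), Mul(-1, Add(-196587, 425))) = Add(Rational(1, 12), Mul(-1, -196162)) = Add(Rational(1, 12), 196162) = Rational(2353945, 12)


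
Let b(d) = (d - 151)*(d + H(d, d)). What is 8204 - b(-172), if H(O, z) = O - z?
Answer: -47352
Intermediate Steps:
b(d) = d*(-151 + d) (b(d) = (d - 151)*(d + (d - d)) = (-151 + d)*(d + 0) = (-151 + d)*d = d*(-151 + d))
8204 - b(-172) = 8204 - (-172)*(-151 - 172) = 8204 - (-172)*(-323) = 8204 - 1*55556 = 8204 - 55556 = -47352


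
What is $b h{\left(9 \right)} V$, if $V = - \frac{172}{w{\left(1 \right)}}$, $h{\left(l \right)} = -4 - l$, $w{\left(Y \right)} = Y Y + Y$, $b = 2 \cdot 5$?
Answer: $11180$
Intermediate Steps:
$b = 10$
$w{\left(Y \right)} = Y + Y^{2}$ ($w{\left(Y \right)} = Y^{2} + Y = Y + Y^{2}$)
$V = -86$ ($V = - \frac{172}{1 \left(1 + 1\right)} = - \frac{172}{1 \cdot 2} = - \frac{172}{2} = \left(-172\right) \frac{1}{2} = -86$)
$b h{\left(9 \right)} V = 10 \left(-4 - 9\right) \left(-86\right) = 10 \left(-13\right) \left(-86\right) = \left(-130\right) \left(-86\right) = 11180$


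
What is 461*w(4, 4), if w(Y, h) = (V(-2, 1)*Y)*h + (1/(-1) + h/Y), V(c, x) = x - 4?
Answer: -22128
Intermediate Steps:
V(c, x) = -4 + x
w(Y, h) = -1 + h/Y - 3*Y*h (w(Y, h) = ((-4 + 1)*Y)*h + (1/(-1) + h/Y) = (-3*Y)*h + (1*(-1) + h/Y) = -3*Y*h + (-1 + h/Y) = -1 + h/Y - 3*Y*h)
461*w(4, 4) = 461*(-1 + 4/4 - 3*4*4) = 461*(-1 + 4*(¼) - 48) = 461*(-1 + 1 - 48) = 461*(-48) = -22128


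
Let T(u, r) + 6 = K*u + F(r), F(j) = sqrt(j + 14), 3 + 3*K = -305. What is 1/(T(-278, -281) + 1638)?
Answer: 271560/8193872803 - 9*I*sqrt(267)/8193872803 ≈ 3.3142e-5 - 1.7948e-8*I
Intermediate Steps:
K = -308/3 (K = -1 + (1/3)*(-305) = -1 - 305/3 = -308/3 ≈ -102.67)
F(j) = sqrt(14 + j)
T(u, r) = -6 + sqrt(14 + r) - 308*u/3 (T(u, r) = -6 + (-308*u/3 + sqrt(14 + r)) = -6 + (sqrt(14 + r) - 308*u/3) = -6 + sqrt(14 + r) - 308*u/3)
1/(T(-278, -281) + 1638) = 1/((-6 + sqrt(14 - 281) - 308/3*(-278)) + 1638) = 1/((-6 + sqrt(-267) + 85624/3) + 1638) = 1/((-6 + I*sqrt(267) + 85624/3) + 1638) = 1/((85606/3 + I*sqrt(267)) + 1638) = 1/(90520/3 + I*sqrt(267))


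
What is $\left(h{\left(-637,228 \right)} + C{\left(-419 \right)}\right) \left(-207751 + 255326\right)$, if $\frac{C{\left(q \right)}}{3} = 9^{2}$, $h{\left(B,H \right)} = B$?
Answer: $-18744550$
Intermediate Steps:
$C{\left(q \right)} = 243$ ($C{\left(q \right)} = 3 \cdot 9^{2} = 3 \cdot 81 = 243$)
$\left(h{\left(-637,228 \right)} + C{\left(-419 \right)}\right) \left(-207751 + 255326\right) = \left(-637 + 243\right) \left(-207751 + 255326\right) = \left(-394\right) 47575 = -18744550$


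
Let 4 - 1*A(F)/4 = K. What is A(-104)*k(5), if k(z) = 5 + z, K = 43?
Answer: -1560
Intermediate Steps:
A(F) = -156 (A(F) = 16 - 4*43 = 16 - 172 = -156)
A(-104)*k(5) = -156*(5 + 5) = -156*10 = -1560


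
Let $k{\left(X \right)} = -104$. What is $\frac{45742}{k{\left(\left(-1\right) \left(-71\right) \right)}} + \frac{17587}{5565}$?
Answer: $- \frac{126362591}{289380} \approx -436.67$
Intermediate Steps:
$\frac{45742}{k{\left(\left(-1\right) \left(-71\right) \right)}} + \frac{17587}{5565} = \frac{45742}{-104} + \frac{17587}{5565} = 45742 \left(- \frac{1}{104}\right) + 17587 \cdot \frac{1}{5565} = - \frac{22871}{52} + \frac{17587}{5565} = - \frac{126362591}{289380}$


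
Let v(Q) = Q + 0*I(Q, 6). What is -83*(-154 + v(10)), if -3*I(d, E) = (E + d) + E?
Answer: 11952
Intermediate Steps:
I(d, E) = -2*E/3 - d/3 (I(d, E) = -((E + d) + E)/3 = -(d + 2*E)/3 = -2*E/3 - d/3)
v(Q) = Q (v(Q) = Q + 0*(-⅔*6 - Q/3) = Q + 0*(-4 - Q/3) = Q + 0 = Q)
-83*(-154 + v(10)) = -83*(-154 + 10) = -83*(-144) = 11952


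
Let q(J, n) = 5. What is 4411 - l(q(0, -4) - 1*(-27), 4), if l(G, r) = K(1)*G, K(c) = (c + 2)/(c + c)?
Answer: 4363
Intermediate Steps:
K(c) = (2 + c)/(2*c) (K(c) = (2 + c)/((2*c)) = (2 + c)*(1/(2*c)) = (2 + c)/(2*c))
l(G, r) = 3*G/2 (l(G, r) = ((1/2)*(2 + 1)/1)*G = ((1/2)*1*3)*G = 3*G/2)
4411 - l(q(0, -4) - 1*(-27), 4) = 4411 - 3*(5 - 1*(-27))/2 = 4411 - 3*(5 + 27)/2 = 4411 - 3*32/2 = 4411 - 1*48 = 4411 - 48 = 4363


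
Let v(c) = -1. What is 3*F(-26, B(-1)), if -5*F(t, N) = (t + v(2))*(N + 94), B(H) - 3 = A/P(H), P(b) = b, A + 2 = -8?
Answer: 8667/5 ≈ 1733.4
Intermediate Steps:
A = -10 (A = -2 - 8 = -10)
B(H) = 3 - 10/H
F(t, N) = -(-1 + t)*(94 + N)/5 (F(t, N) = -(t - 1)*(N + 94)/5 = -(-1 + t)*(94 + N)/5)
3*F(-26, B(-1)) = 3*(94/5 - 94/5*(-26) + (3 - 10/(-1))/5 - ⅕*(3 - 10/(-1))*(-26)) = 3*(94/5 + 2444/5 + (3 - 10*(-1))/5 - ⅕*(3 - 10*(-1))*(-26)) = 3*(94/5 + 2444/5 + (3 + 10)/5 - ⅕*(3 + 10)*(-26)) = 3*(94/5 + 2444/5 + (⅕)*13 - ⅕*13*(-26)) = 3*(94/5 + 2444/5 + 13/5 + 338/5) = 3*(2889/5) = 8667/5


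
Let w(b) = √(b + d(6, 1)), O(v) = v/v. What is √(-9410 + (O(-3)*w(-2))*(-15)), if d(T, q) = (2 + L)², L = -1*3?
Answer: √(-9410 - 15*I) ≈ 0.0773 - 97.005*I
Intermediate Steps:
L = -3
d(T, q) = 1 (d(T, q) = (2 - 3)² = (-1)² = 1)
O(v) = 1
w(b) = √(1 + b) (w(b) = √(b + 1) = √(1 + b))
√(-9410 + (O(-3)*w(-2))*(-15)) = √(-9410 + (1*√(1 - 2))*(-15)) = √(-9410 + (1*√(-1))*(-15)) = √(-9410 + (1*I)*(-15)) = √(-9410 + I*(-15)) = √(-9410 - 15*I)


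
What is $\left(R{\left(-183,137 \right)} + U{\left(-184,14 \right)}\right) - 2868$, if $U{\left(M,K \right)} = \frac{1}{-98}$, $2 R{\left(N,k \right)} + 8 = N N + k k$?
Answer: $\frac{2279185}{98} \approx 23257.0$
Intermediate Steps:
$R{\left(N,k \right)} = -4 + \frac{N^{2}}{2} + \frac{k^{2}}{2}$ ($R{\left(N,k \right)} = -4 + \frac{N N + k k}{2} = -4 + \frac{N^{2} + k^{2}}{2} = -4 + \left(\frac{N^{2}}{2} + \frac{k^{2}}{2}\right) = -4 + \frac{N^{2}}{2} + \frac{k^{2}}{2}$)
$U{\left(M,K \right)} = - \frac{1}{98}$
$\left(R{\left(-183,137 \right)} + U{\left(-184,14 \right)}\right) - 2868 = \left(\left(-4 + \frac{\left(-183\right)^{2}}{2} + \frac{137^{2}}{2}\right) - \frac{1}{98}\right) - 2868 = \left(\left(-4 + \frac{1}{2} \cdot 33489 + \frac{1}{2} \cdot 18769\right) - \frac{1}{98}\right) - 2868 = \left(\left(-4 + \frac{33489}{2} + \frac{18769}{2}\right) - \frac{1}{98}\right) - 2868 = \left(26125 - \frac{1}{98}\right) - 2868 = \frac{2560249}{98} - 2868 = \frac{2279185}{98}$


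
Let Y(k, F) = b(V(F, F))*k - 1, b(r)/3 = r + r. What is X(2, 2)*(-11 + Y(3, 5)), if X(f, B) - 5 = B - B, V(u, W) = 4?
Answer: 300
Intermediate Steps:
b(r) = 6*r (b(r) = 3*(r + r) = 3*(2*r) = 6*r)
X(f, B) = 5 (X(f, B) = 5 + (B - B) = 5 + 0 = 5)
Y(k, F) = -1 + 24*k (Y(k, F) = (6*4)*k - 1 = 24*k - 1 = -1 + 24*k)
X(2, 2)*(-11 + Y(3, 5)) = 5*(-11 + (-1 + 24*3)) = 5*(-11 + (-1 + 72)) = 5*(-11 + 71) = 5*60 = 300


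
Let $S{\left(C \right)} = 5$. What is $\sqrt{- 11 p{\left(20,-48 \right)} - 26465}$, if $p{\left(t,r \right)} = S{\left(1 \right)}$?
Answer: $2 i \sqrt{6630} \approx 162.85 i$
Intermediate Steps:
$p{\left(t,r \right)} = 5$
$\sqrt{- 11 p{\left(20,-48 \right)} - 26465} = \sqrt{\left(-11\right) 5 - 26465} = \sqrt{-55 - 26465} = \sqrt{-26520} = 2 i \sqrt{6630}$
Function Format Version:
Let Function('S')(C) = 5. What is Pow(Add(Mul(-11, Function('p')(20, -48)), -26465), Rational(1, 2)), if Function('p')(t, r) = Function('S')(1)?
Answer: Mul(2, I, Pow(6630, Rational(1, 2))) ≈ Mul(162.85, I)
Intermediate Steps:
Function('p')(t, r) = 5
Pow(Add(Mul(-11, Function('p')(20, -48)), -26465), Rational(1, 2)) = Pow(Add(Mul(-11, 5), -26465), Rational(1, 2)) = Pow(Add(-55, -26465), Rational(1, 2)) = Pow(-26520, Rational(1, 2)) = Mul(2, I, Pow(6630, Rational(1, 2)))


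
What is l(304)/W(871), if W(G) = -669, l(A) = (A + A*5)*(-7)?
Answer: 4256/223 ≈ 19.085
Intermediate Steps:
l(A) = -42*A (l(A) = (A + 5*A)*(-7) = (6*A)*(-7) = -42*A)
l(304)/W(871) = -42*304/(-669) = -12768*(-1/669) = 4256/223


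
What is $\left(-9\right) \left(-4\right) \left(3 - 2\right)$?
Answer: $36$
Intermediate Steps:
$\left(-9\right) \left(-4\right) \left(3 - 2\right) = 36 \cdot 1 = 36$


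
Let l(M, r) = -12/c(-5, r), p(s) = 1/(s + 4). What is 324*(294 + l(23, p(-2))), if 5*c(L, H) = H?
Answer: 56376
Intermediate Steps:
p(s) = 1/(4 + s)
c(L, H) = H/5
l(M, r) = -60/r (l(M, r) = -12*5/r = -60/r)
324*(294 + l(23, p(-2))) = 324*(294 - 60/(1/(4 - 2))) = 324*(294 - 60/(1/2)) = 324*(294 - 60/½) = 324*(294 - 60*2) = 324*(294 - 120) = 324*174 = 56376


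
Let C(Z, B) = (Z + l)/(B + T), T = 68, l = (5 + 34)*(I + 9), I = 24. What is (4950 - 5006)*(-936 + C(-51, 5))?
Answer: 3757152/73 ≈ 51468.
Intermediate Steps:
l = 1287 (l = (5 + 34)*(24 + 9) = 39*33 = 1287)
C(Z, B) = (1287 + Z)/(68 + B) (C(Z, B) = (Z + 1287)/(B + 68) = (1287 + Z)/(68 + B))
(4950 - 5006)*(-936 + C(-51, 5)) = (4950 - 5006)*(-936 + (1287 - 51)/(68 + 5)) = -56*(-936 + 1236/73) = -56*(-67092/73) = 3757152/73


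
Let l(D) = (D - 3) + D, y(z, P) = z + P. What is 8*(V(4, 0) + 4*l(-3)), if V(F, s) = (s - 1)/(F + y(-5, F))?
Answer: -872/3 ≈ -290.67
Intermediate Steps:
y(z, P) = P + z
V(F, s) = (-1 + s)/(-5 + 2*F) (V(F, s) = (s - 1)/(F + (F - 5)) = (-1 + s)/(F + (-5 + F)) = (-1 + s)/(-5 + 2*F))
l(D) = -3 + 2*D (l(D) = (-3 + D) + D = -3 + 2*D)
8*(V(4, 0) + 4*l(-3)) = 8*((-1 + 0)/(-5 + 2*4) + 4*(-3 + 2*(-3))) = 8*(-1/(-5 + 8) + 4*(-3 - 6)) = 8*(-1/3 + 4*(-9)) = 8*((⅓)*(-1) - 36) = 8*(-⅓ - 36) = 8*(-109/3) = -872/3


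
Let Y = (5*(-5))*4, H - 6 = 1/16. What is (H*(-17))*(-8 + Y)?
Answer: 44523/4 ≈ 11131.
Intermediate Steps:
H = 97/16 (H = 6 + 1/16 = 97/16 ≈ 6.0625)
Y = -100 (Y = -25*4 = -100)
(H*(-17))*(-8 + Y) = ((97/16)*(-17))*(-8 - 100) = -1649/16*(-108) = 44523/4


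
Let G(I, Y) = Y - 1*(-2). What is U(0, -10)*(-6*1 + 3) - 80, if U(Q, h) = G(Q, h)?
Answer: -56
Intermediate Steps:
G(I, Y) = 2 + Y (G(I, Y) = Y + 2 = 2 + Y)
U(Q, h) = 2 + h
U(0, -10)*(-6*1 + 3) - 80 = (2 - 10)*(-6*1 + 3) - 80 = -8*(-6 + 3) - 80 = -8*(-3) - 80 = 24 - 80 = -56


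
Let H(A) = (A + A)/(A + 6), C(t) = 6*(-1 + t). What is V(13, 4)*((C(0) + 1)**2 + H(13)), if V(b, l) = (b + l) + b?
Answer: 15030/19 ≈ 791.05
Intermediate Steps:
C(t) = -6 + 6*t
H(A) = 2*A/(6 + A) (H(A) = (2*A)/(6 + A) = 2*A/(6 + A))
V(b, l) = l + 2*b
V(13, 4)*((C(0) + 1)**2 + H(13)) = (4 + 2*13)*(((-6 + 6*0) + 1)**2 + 2*13/(6 + 13)) = (4 + 26)*(((-6 + 0) + 1)**2 + 2*13/19) = 30*((-6 + 1)**2 + 2*13*(1/19)) = 30*((-5)**2 + 26/19) = 30*(25 + 26/19) = 30*(501/19) = 15030/19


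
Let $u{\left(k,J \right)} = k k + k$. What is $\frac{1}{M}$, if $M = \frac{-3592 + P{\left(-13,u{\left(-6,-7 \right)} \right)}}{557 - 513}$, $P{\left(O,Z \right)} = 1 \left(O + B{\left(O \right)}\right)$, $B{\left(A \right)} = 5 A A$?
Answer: $- \frac{11}{690} \approx -0.015942$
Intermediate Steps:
$B{\left(A \right)} = 5 A^{2}$
$u{\left(k,J \right)} = k + k^{2}$ ($u{\left(k,J \right)} = k^{2} + k = k + k^{2}$)
$P{\left(O,Z \right)} = O + 5 O^{2}$ ($P{\left(O,Z \right)} = 1 \left(O + 5 O^{2}\right) = O + 5 O^{2}$)
$M = - \frac{690}{11}$ ($M = \frac{-3592 - 13 \left(1 + 5 \left(-13\right)\right)}{557 - 513} = \frac{-3592 - 13 \left(1 - 65\right)}{44} = \left(-3592 - -832\right) \frac{1}{44} = \left(-3592 + 832\right) \frac{1}{44} = \left(-2760\right) \frac{1}{44} = - \frac{690}{11} \approx -62.727$)
$\frac{1}{M} = \frac{1}{- \frac{690}{11}} = - \frac{11}{690}$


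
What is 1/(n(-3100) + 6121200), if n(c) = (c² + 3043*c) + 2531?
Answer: 1/6300431 ≈ 1.5872e-7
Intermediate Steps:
n(c) = 2531 + c² + 3043*c
1/(n(-3100) + 6121200) = 1/((2531 + (-3100)² + 3043*(-3100)) + 6121200) = 1/((2531 + 9610000 - 9433300) + 6121200) = 1/(179231 + 6121200) = 1/6300431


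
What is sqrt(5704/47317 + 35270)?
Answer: sqrt(78966219603198)/47317 ≈ 187.80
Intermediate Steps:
sqrt(5704/47317 + 35270) = sqrt(1668876294/47317) = sqrt(78966219603198)/47317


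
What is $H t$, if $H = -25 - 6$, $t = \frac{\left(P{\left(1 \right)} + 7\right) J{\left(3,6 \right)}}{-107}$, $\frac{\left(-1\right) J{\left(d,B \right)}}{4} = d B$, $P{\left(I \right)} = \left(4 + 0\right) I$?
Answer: $- \frac{24552}{107} \approx -229.46$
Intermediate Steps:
$P{\left(I \right)} = 4 I$
$J{\left(d,B \right)} = - 4 B d$ ($J{\left(d,B \right)} = - 4 d B = - 4 B d$)
$t = \frac{792}{107}$ ($t = \frac{\left(4 \cdot 1 + 7\right) \left(\left(-4\right) 6 \cdot 3\right)}{-107} = \left(4 + 7\right) \left(-72\right) \left(- \frac{1}{107}\right) = 11 \left(-72\right) \left(- \frac{1}{107}\right) = \left(-792\right) \left(- \frac{1}{107}\right) = \frac{792}{107} \approx 7.4019$)
$H = -31$ ($H = -25 - 6 = -31$)
$H t = \left(-31\right) \frac{792}{107} = - \frac{24552}{107}$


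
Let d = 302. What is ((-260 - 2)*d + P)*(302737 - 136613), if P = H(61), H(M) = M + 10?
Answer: -13132600572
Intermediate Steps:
H(M) = 10 + M
P = 71 (P = 10 + 61 = 71)
((-260 - 2)*d + P)*(302737 - 136613) = ((-260 - 2)*302 + 71)*(302737 - 136613) = (-262*302 + 71)*166124 = (-79124 + 71)*166124 = -79053*166124 = -13132600572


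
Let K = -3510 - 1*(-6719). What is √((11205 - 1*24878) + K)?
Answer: 4*I*√654 ≈ 102.29*I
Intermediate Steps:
K = 3209 (K = -3510 + 6719 = 3209)
√((11205 - 1*24878) + K) = √((11205 - 1*24878) + 3209) = √((11205 - 24878) + 3209) = √(-13673 + 3209) = √(-10464) = 4*I*√654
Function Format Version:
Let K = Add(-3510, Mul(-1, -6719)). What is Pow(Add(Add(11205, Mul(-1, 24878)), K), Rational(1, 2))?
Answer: Mul(4, I, Pow(654, Rational(1, 2))) ≈ Mul(102.29, I)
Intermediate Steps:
K = 3209 (K = Add(-3510, 6719) = 3209)
Pow(Add(Add(11205, Mul(-1, 24878)), K), Rational(1, 2)) = Pow(Add(Add(11205, Mul(-1, 24878)), 3209), Rational(1, 2)) = Pow(Add(Add(11205, -24878), 3209), Rational(1, 2)) = Pow(Add(-13673, 3209), Rational(1, 2)) = Pow(-10464, Rational(1, 2)) = Mul(4, I, Pow(654, Rational(1, 2)))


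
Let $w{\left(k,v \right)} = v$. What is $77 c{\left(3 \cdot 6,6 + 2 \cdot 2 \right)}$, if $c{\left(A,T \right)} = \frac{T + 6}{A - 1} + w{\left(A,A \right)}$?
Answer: $\frac{24794}{17} \approx 1458.5$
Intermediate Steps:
$c{\left(A,T \right)} = A + \frac{6 + T}{-1 + A}$ ($c{\left(A,T \right)} = \frac{T + 6}{A - 1} + A = \frac{6 + T}{-1 + A} + A = A + \frac{6 + T}{-1 + A}$)
$77 c{\left(3 \cdot 6,6 + 2 \cdot 2 \right)} = 77 \frac{6 + \left(6 + 2 \cdot 2\right) + \left(3 \cdot 6\right)^{2} - 3 \cdot 6}{-1 + 3 \cdot 6} = 77 \frac{6 + \left(6 + 4\right) + 18^{2} - 18}{-1 + 18} = 77 \frac{6 + 10 + 324 - 18}{17} = 77 \cdot \frac{1}{17} \cdot 322 = 77 \cdot \frac{322}{17} = \frac{24794}{17}$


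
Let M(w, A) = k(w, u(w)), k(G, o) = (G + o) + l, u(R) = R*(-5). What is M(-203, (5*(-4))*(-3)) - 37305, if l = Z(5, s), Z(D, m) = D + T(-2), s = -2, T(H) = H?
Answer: -36490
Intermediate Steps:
Z(D, m) = -2 + D (Z(D, m) = D - 2 = -2 + D)
l = 3 (l = -2 + 5 = 3)
u(R) = -5*R
k(G, o) = 3 + G + o (k(G, o) = (G + o) + 3 = 3 + G + o)
M(w, A) = 3 - 4*w (M(w, A) = 3 + w - 5*w = 3 - 4*w)
M(-203, (5*(-4))*(-3)) - 37305 = (3 - 4*(-203)) - 37305 = (3 + 812) - 37305 = 815 - 37305 = -36490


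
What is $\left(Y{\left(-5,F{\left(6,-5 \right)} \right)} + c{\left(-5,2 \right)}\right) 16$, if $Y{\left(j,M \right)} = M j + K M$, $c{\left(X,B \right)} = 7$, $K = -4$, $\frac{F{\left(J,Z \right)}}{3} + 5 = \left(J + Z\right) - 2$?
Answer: $2704$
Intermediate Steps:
$F{\left(J,Z \right)} = -21 + 3 J + 3 Z$ ($F{\left(J,Z \right)} = -15 + 3 \left(\left(J + Z\right) - 2\right) = -15 + 3 \left(-2 + J + Z\right) = -15 + \left(-6 + 3 J + 3 Z\right) = -21 + 3 J + 3 Z$)
$Y{\left(j,M \right)} = - 4 M + M j$ ($Y{\left(j,M \right)} = M j - 4 M = - 4 M + M j$)
$\left(Y{\left(-5,F{\left(6,-5 \right)} \right)} + c{\left(-5,2 \right)}\right) 16 = \left(\left(-21 + 3 \cdot 6 + 3 \left(-5\right)\right) \left(-4 - 5\right) + 7\right) 16 = \left(\left(-21 + 18 - 15\right) \left(-9\right) + 7\right) 16 = \left(\left(-18\right) \left(-9\right) + 7\right) 16 = \left(162 + 7\right) 16 = 169 \cdot 16 = 2704$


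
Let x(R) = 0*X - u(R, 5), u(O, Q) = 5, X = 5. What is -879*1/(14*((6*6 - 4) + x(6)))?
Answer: -293/126 ≈ -2.3254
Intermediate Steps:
x(R) = -5 (x(R) = 0*5 - 1*5 = 0 - 5 = -5)
-879*1/(14*((6*6 - 4) + x(6))) = -879*1/(14*((6*6 - 4) - 5)) = -879*1/(14*((36 - 4) - 5)) = -879*1/(14*(32 - 5)) = -879/(27*14) = -879/378 = -879*1/378 = -293/126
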